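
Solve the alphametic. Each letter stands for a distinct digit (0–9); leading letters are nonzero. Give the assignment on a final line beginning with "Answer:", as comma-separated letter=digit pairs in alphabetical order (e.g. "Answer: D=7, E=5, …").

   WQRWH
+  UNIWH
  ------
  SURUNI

Step 1. [col 1: H + H ≡ I (mod 10)] column 1 (H + H ≡ I (mod 10), carry-in 0) doesn't pin I yet; pick I=6 and continue ⇒ I=6.
Step 2. [S] adding two 5-digit numbers gives at most 5+1 digits, and here it does — S is that final carry and must be 1, so S=1.
Step 3. [col 1: H + H ≡ I (mod 10)] several values work for H in column 1 (H + H ≡ I (mod 10), carry-in 0); try H=3. So H=3.
Step 4. [col 2: W + W ≡ N (mod 10)] column 2 (W + W ≡ N (mod 10), carry-in 0) doesn't pin N yet; pick N=8 and continue ⇒ N=8.
Step 5. [col 2: W + W ≡ N (mod 10)] no forcing yet in column 2 (carry-in 0); W=9 is free and consistent — try it. So W=9.
Step 6. [col 3: R + I ≡ U (mod 10)] R=0 is one option consistent with column 3 (R + I ≡ U (mod 10), carry-in 1) — take it. So R=0.
Step 7. [col 3: R + I ≡ U (mod 10)] column 3 reads R+I+carry(1)=U with R=0, I=6; with digits 0,1,3,6,8,9 already taken and all letters distinct, the only value for U is 7. So U=7.
Step 8. [col 4: Q + N ≡ R (mod 10)] from column 4 (N=8, R=0, carry-in 0, digits 0,1,3,6,7,8,9 already taken and all letters distinct): Q must equal 2, so Q=2.

Answer: H=3, I=6, N=8, Q=2, R=0, S=1, U=7, W=9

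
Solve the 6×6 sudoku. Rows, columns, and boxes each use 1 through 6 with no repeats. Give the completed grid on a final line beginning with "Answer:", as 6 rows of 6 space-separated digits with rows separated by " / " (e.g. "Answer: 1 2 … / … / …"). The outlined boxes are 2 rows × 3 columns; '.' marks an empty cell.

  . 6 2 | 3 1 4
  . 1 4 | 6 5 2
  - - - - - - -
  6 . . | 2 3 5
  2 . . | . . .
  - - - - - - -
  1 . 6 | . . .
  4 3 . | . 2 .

Step 1. [r6c3∈{5}] only 5 remains possible at r6c3. So r6c3=5.
Step 2. [r6c6∈{1,6}] 6 has one home in row 6: r6c6 ⇒ r6c6=6.
Step 3. [r5c5∈{4}] r5c5 has the single candidate 4 ⇒ r5c5=4.
Step 4. [r4c6∈{1}] r4c6's peers cover all but 1, so r4c6=1.
Step 5. [r4c4∈{4}] only 4 remains possible at r4c4. So r4c4=4.
Step 6. [r5c2∈{2}] nothing but 2 survives at r5c2 ⇒ r5c2=2.
Step 7. [r4c5∈{6}] r4c5's peers cover all but 6, so r4c5=6.
Step 8. [r5c4∈{5}] nothing but 5 survives at r5c4 ⇒ r5c4=5.
Step 9. [r4c2∈{5}] r4c2's peers cover all but 5 ⇒ r4c2=5.
Step 10. [r5c6∈{3}] only 3 remains possible at r5c6. So r5c6=3.
Step 11. [r6c4∈{1}] nothing but 1 survives at r6c4 ⇒ r6c4=1.
Step 12. [r2c1∈{3}] nothing but 3 survives at r2c1 ⇒ r2c1=3.
Step 13. [r1c1∈{5}] only 5 remains possible at r1c1 ⇒ r1c1=5.
Step 14. [r3c2∈{4}] only 4 remains possible at r3c2, so r3c2=4.
Step 15. [r4c3∈{3}] only 3 remains possible at r4c3. So r4c3=3.
Step 16. [r3c3∈{1}] r3c3 is down to just 1 ⇒ r3c3=1.

Answer: 5 6 2 3 1 4 / 3 1 4 6 5 2 / 6 4 1 2 3 5 / 2 5 3 4 6 1 / 1 2 6 5 4 3 / 4 3 5 1 2 6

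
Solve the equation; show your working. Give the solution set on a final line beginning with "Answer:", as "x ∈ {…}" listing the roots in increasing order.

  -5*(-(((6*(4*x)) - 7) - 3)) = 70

Step 1. [-5*(-(((6*(4*x)) - 7) - 3)) = 70] divide by the outer -5, so div: -(((6*(4*x)) - 7) - 3) = -14.
Step 2. [-(((6*(4*x)) - 7) - 3) = -14] LHS negated; negate both sides, so neg: ((6*(4*x)) - 7) - 3 = 14.
Step 3. [((6*(4*x)) - 7) - 3 = 14] peel the -3: add 3 from each side ⇒ sub: (6*(4*x)) - 7 = 17.
Step 4. [(6*(4*x)) - 7 = 17] 7 comes off first (add 7), so sub: 6*(4*x) = 24.
Step 5. [6*(4*x) = 24] 6 out front; divide by 6. So div: 4*x = 4.
Step 6. [4*x = 4] divide by the outer 4, so div: x = 1.

Answer: x ∈ {1}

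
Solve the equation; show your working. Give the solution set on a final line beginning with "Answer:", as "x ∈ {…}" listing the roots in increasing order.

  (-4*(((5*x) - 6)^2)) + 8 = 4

Step 1. [(-4*(((5*x) - 6)^2)) + 8 = 4] -4 | LHS and -4 | 4: pull -4 out, so factor: (((5*x) - 6)^2) - 2 = -1.
Step 2. [(((5*x) - 6)^2) - 2 = -1] 2 comes off first (add 2), so sub: ((5*x) - 6)^2 = 1.
Step 3. [((5*x) - 6)^2 = 1] √ both sides: 1 ≥ 0 gives two branches, so sqrt: (5*x) - 6 = 1 or -1.
Step 4. [(5*x) - 6 = 1 or -1] 6 comes off first (add 6). So sub: 5*x = 7 or 5.
Step 5. [5*x = 7 or 5] 5 out front; divide by 5, so div: x = 7/5 or 1.

Answer: x ∈ {1, 7/5}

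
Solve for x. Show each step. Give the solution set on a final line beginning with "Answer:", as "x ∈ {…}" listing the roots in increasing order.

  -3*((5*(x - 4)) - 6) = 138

Step 1. [-3*((5*(x - 4)) - 6) = 138] -3·(inner) — divide through by -3 ⇒ div: (5*(x - 4)) - 6 = -46.
Step 2. [(5*(x - 4)) - 6 = -46] 6 comes off first (add 6) ⇒ sub: 5*(x - 4) = -40.
Step 3. [5*(x - 4) = -40] 5·(inner) — divide through by 5 ⇒ div: x - 4 = -8.
Step 4. [x - 4 = -8] add 4: x sits inside (… - 4) ⇒ sub: x = -4.

Answer: x ∈ {-4}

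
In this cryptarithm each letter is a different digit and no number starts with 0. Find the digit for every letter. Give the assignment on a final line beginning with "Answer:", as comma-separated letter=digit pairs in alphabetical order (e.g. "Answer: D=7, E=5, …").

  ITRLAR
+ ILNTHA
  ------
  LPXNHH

Step 1. [col 1: R + A ≡ H (mod 10)] several values work for H in column 1 (R + A ≡ H (mod 10), carry-in 0); try H=0. So H=0.
Step 2. [col 1: R + A ≡ H (mod 10)] column 1 (R + A ≡ H (mod 10), carry-in 0) doesn't pin A yet; pick A=9 and continue, so A=9.
Step 3. [col 1: R + A ≡ H (mod 10)] from column 1 (A=9, H=0, carry-in 0, digits 0,9 already taken and all letters distinct): R must equal 1 ⇒ R=1.
Step 4. [col 3: L + T ≡ N (mod 10)] no forcing yet in column 3 (carry-in 1); N=4 is free and consistent — try it. So N=4.
Step 5. [col 3: L + T ≡ N (mod 10)] L=5 is one option consistent with column 3 (L + T ≡ N (mod 10), carry-in 1) — take it ⇒ L=5.
Step 6. [col 3: L + T ≡ N (mod 10)] in column 3 we have L+T≡N with carry-in 1; given L=5, N=4 and digits 0,1,4,5,9 already taken and all letters distinct, that pins T to 8 ⇒ T=8.
Step 7. [col 4: R + N ≡ X (mod 10)] from column 4 (R=1, N=4, carry-in 1, digits 0,1,4,5,8,9 already taken and all letters distinct): X must equal 6 ⇒ X=6.
Step 8. [col 5: T + L ≡ P (mod 10)] from column 5 (T=8, L=5, carry-in 0, digits 0,1,4,5,6,8,9 already taken and all letters distinct): P must equal 3. So P=3.
Step 9. [col 6: I + I ≡ L (mod 10)] I=2 is one option consistent with column 6 (I + I ≡ L (mod 10), carry-in 1) — take it ⇒ I=2.

Answer: A=9, H=0, I=2, L=5, N=4, P=3, R=1, T=8, X=6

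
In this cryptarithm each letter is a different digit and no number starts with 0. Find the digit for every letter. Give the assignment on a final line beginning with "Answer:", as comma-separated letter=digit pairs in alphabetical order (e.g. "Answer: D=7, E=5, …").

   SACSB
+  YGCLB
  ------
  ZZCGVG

Step 1. [col 1: B + B ≡ G (mod 10)] column 1 (B + B ≡ G (mod 10), carry-in 0) doesn't pin B yet; pick B=4 and continue ⇒ B=4.
Step 2. [col 1: B + B ≡ G (mod 10)] column 1 reads B+B+carry(0)=G with B=4; with digits 4 already taken and all letters distinct, the only value for G is 8. So G=8.
Step 3. [col 2: S + L ≡ V (mod 10)] column 2 (S + L ≡ V (mod 10), carry-in 0) doesn't pin L yet; pick L=2 and continue, so L=2.
Step 4. [col 2: S + L ≡ V (mod 10)] several values work for V in column 2 (S + L ≡ V (mod 10), carry-in 0); try V=7, so V=7.
Step 5. [Z] the sum has 6 digits but both addends have 5; that extra leading digit Z is the final carry, namely 1. So Z=1.
Step 6. [col 2: S + L ≡ V (mod 10)] in column 2 we have S+L≡V with carry-in 0; given L=2, V=7 and digits 1,2,4,7,8 already taken and all letters distinct, that pins S to 5 ⇒ S=5.
Step 7. [col 3: C + C ≡ G (mod 10)] column 3 reads C+C+carry(0)=G with G=8; with digits 1,2,4,5,7,8 already taken and all letters distinct, the only value for C is 9 ⇒ C=9.
Step 8. [col 4: A + G ≡ C (mod 10)] column 4: given G=8, C=9, carry-in 1, and digits 1,2,4,5,7,8,9 already taken and all letters distinct, A+G≡C (mod 10) forces A=0, so A=0.
Step 9. [col 5: S + Y ≡ Z (mod 10)] in column 5 we have S+Y≡Z with carry-in 0; given S=5, Z=1 and digits 0,1,2,4,5,7,8,9 already taken and all letters distinct, that pins Y to 6, so Y=6.

Answer: A=0, B=4, C=9, G=8, L=2, S=5, V=7, Y=6, Z=1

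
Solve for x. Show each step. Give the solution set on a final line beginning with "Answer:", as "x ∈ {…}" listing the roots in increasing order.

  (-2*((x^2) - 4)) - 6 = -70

Step 1. [(-2*((x^2) - 4)) - 6 = -70] 6 comes off first (add 6), so sub: -2*((x^2) - 4) = -64.
Step 2. [-2*((x^2) - 4) = -64] leading coefficient -2: divide by -2 ⇒ div: (x^2) - 4 = 32.
Step 3. [(x^2) - 4 = 32] -4 is outermost — add 4 both sides. So sub: x^2 = 36.
Step 4. [x^2 = 36] 36 ≥ 0, LHS is (·)² — take ±√. So sqrt: x = 6 or -6.

Answer: x ∈ {-6, 6}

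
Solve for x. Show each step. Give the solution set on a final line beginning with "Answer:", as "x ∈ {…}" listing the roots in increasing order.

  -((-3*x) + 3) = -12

Step 1. [-((-3*x) + 3) = -12] flip signs both sides ⇒ neg: (-3*x) + 3 = 12.
Step 2. [(-3*x) + 3 = 12] subtract 3: x sits inside (… + 3), so sub: -3*x = 9.
Step 3. [-3*x = 9] LHS = -3·(…); ÷-3 both sides, so div: x = -3.

Answer: x ∈ {-3}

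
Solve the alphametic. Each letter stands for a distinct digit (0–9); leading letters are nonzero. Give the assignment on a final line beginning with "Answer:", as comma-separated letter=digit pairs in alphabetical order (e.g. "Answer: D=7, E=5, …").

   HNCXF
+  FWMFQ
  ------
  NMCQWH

Step 1. [col 1: F + Q ≡ H (mod 10)] no forcing yet in column 1 (carry-in 0); Q=2 is free and consistent — try it ⇒ Q=2.
Step 2. [col 1: F + Q ≡ H (mod 10)] several values work for H in column 1 (F + Q ≡ H (mod 10), carry-in 0); try H=8. So H=8.
Step 3. [col 1: F + Q ≡ H (mod 10)] in column 1 we have F+Q≡H with carry-in 0; given Q=2, H=8 and digits 2,8 already taken and all letters distinct, that pins F to 6, so F=6.
Step 4. [N] adding two 5-digit numbers gives at most 5+1 digits, and here it does — N is that final carry and must be 1. So N=1.
Step 5. [col 2: X + F ≡ W (mod 10)] no forcing yet in column 2 (carry-in 0); X=9 is free and consistent — try it ⇒ X=9.
Step 6. [col 2: X + F ≡ W (mod 10)] from column 2 (X=9, F=6, carry-in 0, digits 1,2,6,8,9 already taken and all letters distinct): W must equal 5, so W=5.
Step 7. [col 3: C + M ≡ Q (mod 10)] C=7 is one option consistent with column 3 (C + M ≡ Q (mod 10), carry-in 1) — take it. So C=7.
Step 8. [col 3: C + M ≡ Q (mod 10)] column 3: given C=7, Q=2, carry-in 1, and digits 1,2,5,6,7,8,9 already taken and all letters distinct, C+M≡Q (mod 10) forces M=4. So M=4.

Answer: C=7, F=6, H=8, M=4, N=1, Q=2, W=5, X=9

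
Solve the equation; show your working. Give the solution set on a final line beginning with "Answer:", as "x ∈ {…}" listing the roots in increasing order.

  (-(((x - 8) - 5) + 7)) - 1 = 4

Step 1. [(-(((x - 8) - 5) + 7)) - 1 = 4] peel the -1: add 1 from each side. So sub: -(((x - 8) - 5) + 7) = 5.
Step 2. [-(((x - 8) - 5) + 7) = 5] flip signs both sides. So neg: ((x - 8) - 5) + 7 = -5.
Step 3. [((x - 8) - 5) + 7 = -5] subtract 7: x sits inside (… + 7). So sub: (x - 8) - 5 = -12.
Step 4. [(x - 8) - 5 = -12] the outer -5 inverts by adding 5. So sub: x - 8 = -7.
Step 5. [x - 8 = -7] peel the -8: add 8 from each side, so sub: x = 1.

Answer: x ∈ {1}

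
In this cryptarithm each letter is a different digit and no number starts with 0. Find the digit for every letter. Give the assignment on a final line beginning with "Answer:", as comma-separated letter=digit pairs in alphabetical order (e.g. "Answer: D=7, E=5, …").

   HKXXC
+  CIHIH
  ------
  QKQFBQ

Step 1. [col 1: C + H ≡ Q (mod 10)] no forcing yet in column 1 (carry-in 0); H=5 is free and consistent — try it ⇒ H=5.
Step 2. [col 1: C + H ≡ Q (mod 10)] C=6 is one option consistent with column 1 (C + H ≡ Q (mod 10), carry-in 0) — take it ⇒ C=6.
Step 3. [col 1: C + H ≡ Q (mod 10)] column 1 reads C+H+carry(0)=Q with C=6, H=5; with digits 5,6 already taken and all letters distinct, the only value for Q is 1, so Q=1.
Step 4. [col 2: X + I ≡ B (mod 10)] I=8 is one option consistent with column 2 (X + I ≡ B (mod 10), carry-in 1) — take it, so I=8.
Step 5. [col 2: X + I ≡ B (mod 10)] column 2 (X + I ≡ B (mod 10), carry-in 1) doesn't pin X yet; pick X=4 and continue ⇒ X=4.
Step 6. [col 2: X + I ≡ B (mod 10)] in column 2 we have X+I≡B with carry-in 1; given X=4, I=8 and digits 1,4,5,6,8 already taken and all letters distinct, that pins B to 3, so B=3.
Step 7. [col 3: X + H ≡ F (mod 10)] column 3: given X=4, H=5, carry-in 1, and digits 1,3,4,5,6,8 already taken and all letters distinct, X+H≡F (mod 10) forces F=0. So F=0.
Step 8. [col 4: K + I ≡ Q (mod 10)] column 4: given I=8, Q=1, carry-in 1, and digits 0,1,3,4,5,6,8 already taken and all letters distinct, K+I≡Q (mod 10) forces K=2. So K=2.

Answer: B=3, C=6, F=0, H=5, I=8, K=2, Q=1, X=4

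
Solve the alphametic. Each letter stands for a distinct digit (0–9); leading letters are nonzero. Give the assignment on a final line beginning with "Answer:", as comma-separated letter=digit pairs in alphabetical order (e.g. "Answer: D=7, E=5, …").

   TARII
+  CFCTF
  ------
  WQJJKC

Step 1. [col 1: I + F ≡ C (mod 10)] column 1 (I + F ≡ C (mod 10), carry-in 0) doesn't pin C yet; pick C=8 and continue, so C=8.
Step 2. [col 1: I + F ≡ C (mod 10)] column 1 (I + F ≡ C (mod 10), carry-in 0) doesn't pin F yet; pick F=2 and continue ⇒ F=2.
Step 3. [W] W is the leading digit of a 6-digit sum of two 5-digit numbers; the final carry is exactly 1, so W=1.
Step 4. [col 1: I + F ≡ C (mod 10)] column 1: given F=2, C=8, carry-in 0, and digits 1,2,8 already taken and all letters distinct, I+F≡C (mod 10) forces I=6. So I=6.
Step 5. [col 2: I + T ≡ K (mod 10)] T=9 is one option consistent with column 2 (I + T ≡ K (mod 10), carry-in 0) — take it. So T=9.
Step 6. [col 2: I + T ≡ K (mod 10)] column 2 reads I+T+carry(0)=K with I=6, T=9; with digits 1,2,6,8,9 already taken and all letters distinct, the only value for K is 5 ⇒ K=5.
Step 7. [col 3: R + C ≡ J (mod 10)] in column 3 we have R+C≡J with carry-in 1; given C=8 and digits 1,2,5,6,8,9 already taken and all letters distinct, that pins R to 4. So R=4.
Step 8. [col 3: R + C ≡ J (mod 10)] column 3 reads R+C+carry(1)=J with R=4, C=8; with digits 1,2,4,5,6,8,9 already taken and all letters distinct, the only value for J is 3, so J=3.
Step 9. [col 4: A + F ≡ J (mod 10)] from column 4 (F=2, J=3, carry-in 1, digits 1,2,3,4,5,6,8,9 already taken and all letters distinct): A must equal 0. So A=0.
Step 10. [col 5: T + C ≡ Q (mod 10)] column 5: given T=9, C=8, carry-in 0, and digits 0,1,2,3,4,5,6,8,9 already taken and all letters distinct, T+C≡Q (mod 10) forces Q=7. So Q=7.

Answer: A=0, C=8, F=2, I=6, J=3, K=5, Q=7, R=4, T=9, W=1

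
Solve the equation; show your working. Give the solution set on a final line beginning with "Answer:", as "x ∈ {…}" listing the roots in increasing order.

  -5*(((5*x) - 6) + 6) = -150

Step 1. [-5*(((5*x) - 6) + 6) = -150] LHS = -5·(…); ÷-5 both sides, so div: ((5*x) - 6) + 6 = 30.
Step 2. [((5*x) - 6) + 6 = 30] 6 comes off first (subtract 6). So sub: (5*x) - 6 = 24.
Step 3. [(5*x) - 6 = 24] the outer -6 inverts by adding 6. So sub: 5*x = 30.
Step 4. [5*x = 30] 5 out front; divide by 5 ⇒ div: x = 6.

Answer: x ∈ {6}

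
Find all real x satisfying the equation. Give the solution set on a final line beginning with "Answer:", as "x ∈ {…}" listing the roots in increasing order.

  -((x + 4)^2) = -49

Step 1. [-((x + 4)^2) = -49] flip signs both sides, so neg: (x + 4)^2 = 49.
Step 2. [(x + 4)^2 = 49] 49 ≥ 0, LHS is (·)² — take ±√, so sqrt: x + 4 = 7 or -7.
Step 3. [x + 4 = 7 or -7] subtract 4: x sits inside (… + 4). So sub: x = 3 or -11.

Answer: x ∈ {-11, 3}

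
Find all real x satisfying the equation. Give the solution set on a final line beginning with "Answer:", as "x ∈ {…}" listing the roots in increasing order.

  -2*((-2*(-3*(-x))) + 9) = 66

Step 1. [-2*((-2*(-3*(-x))) + 9) = 66] -2 out front; divide by -2, so div: (-2*(-3*(-x))) + 9 = -33.
Step 2. [(-2*(-3*(-x))) + 9 = -33] subtract 9: x sits inside (… + 9) ⇒ sub: -2*(-3*(-x)) = -42.
Step 3. [-2*(-3*(-x)) = -42] -2·(inner) — divide through by -2. So div: -3*(-x) = 21.
Step 4. [-3*(-x) = 21] -3·(inner) — divide through by -3, so div: -x = -7.
Step 5. [-x = -7] flip signs both sides. So neg: x = 7.

Answer: x ∈ {7}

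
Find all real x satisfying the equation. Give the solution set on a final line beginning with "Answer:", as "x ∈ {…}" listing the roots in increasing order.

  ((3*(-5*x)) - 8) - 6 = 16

Step 1. [((3*(-5*x)) - 8) - 6 = 16] peel the -6: add 6 from each side, so sub: (3*(-5*x)) - 8 = 22.
Step 2. [(3*(-5*x)) - 8 = 22] -8 is outermost — add 8 both sides. So sub: 3*(-5*x) = 30.
Step 3. [3*(-5*x) = 30] LHS = 3·(…); ÷3 both sides ⇒ div: -5*x = 10.
Step 4. [-5*x = 10] -5 out front; divide by -5, so div: x = -2.

Answer: x ∈ {-2}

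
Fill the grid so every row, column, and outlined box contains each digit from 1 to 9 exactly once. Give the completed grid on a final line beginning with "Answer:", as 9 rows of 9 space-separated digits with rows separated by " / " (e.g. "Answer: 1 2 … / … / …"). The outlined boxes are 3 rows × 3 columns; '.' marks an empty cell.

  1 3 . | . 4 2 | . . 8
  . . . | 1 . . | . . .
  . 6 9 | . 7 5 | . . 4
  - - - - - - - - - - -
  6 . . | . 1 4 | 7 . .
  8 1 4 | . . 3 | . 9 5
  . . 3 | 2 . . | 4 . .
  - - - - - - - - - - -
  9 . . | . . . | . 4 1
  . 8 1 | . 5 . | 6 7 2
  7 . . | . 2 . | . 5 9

Step 1. [r3c4∈{3,8}] row 3 places 8 nowhere but r3c4 ⇒ r3c4=8.
Step 2. [r2c5∈{3,6,9}] box 2 places 3 nowhere but r2c5 ⇒ r2c5=3.
Step 3. [r6c5∈{6,8,9}] col 5 places 9 nowhere but r6c5 ⇒ r6c5=9.
Step 4. [r6c6∈{6,7,8}] in box 5, 8 fits only at r6c6 ⇒ r6c6=8.
Step 5. [r3c1∈{2}] r3c1 has the single candidate 2 ⇒ r3c1=2.
Step 6. [r1c8∈{6}] r1c8 is down to just 6, so r1c8=6.
Step 7. [r6c1∈{5}] r6c1's peers cover all but 5. So r6c1=5.
Step 8. [r2c6∈{6,9}] r2c6 is the only open cell in row 2 admitting 6. So r2c6=6.
Step 9. [r4c3∈{2}] nothing but 2 survives at r4c3. So r4c3=2.
Step 10. [r9c2∈{4}] r9c2's peers cover all but 4 ⇒ r9c2=4.
Step 11. [r2c7∈{2,5,9}] across row 2, 9 lands solely at r2c7 ⇒ r2c7=9.
Step 12. [r1c3∈{5,7}] in row 1, 7 fits only at r1c3, so r1c3=7.
Step 13. [r9c3∈{6}] r9c3's peers cover all but 6, so r9c3=6.
Step 14. [r9c4∈{3}] r9c4 has the single candidate 3 ⇒ r9c4=3.
Step 15. [r5c5∈{6}] r5c5 is down to just 6, so r5c5=6.
Step 16. [r7c3∈{5}] only 5 remains possible at r7c3 ⇒ r7c3=5.
Step 17. [r7c7∈{3,8}] 3 has one home in row 7: r7c7, so r7c7=3.
Step 18. [r3c8∈{1,3}] across row 3, 3 lands solely at r3c8 ⇒ r3c8=3.
Step 19. [r8c6∈{9}] nothing but 9 survives at r8c6, so r8c6=9.
Step 20. [r7c6∈{7}] r7c6's peers cover all but 7, so r7c6=7.
Step 21. [r7c2∈{2}] r7c2 is down to just 2. So r7c2=2.
Step 22. [r4c8∈{8}] nothing but 8 survives at r4c8 ⇒ r4c8=8.
Step 23. [r4c4∈{5}] only 5 remains possible at r4c4, so r4c4=5.
Step 24. [r4c2∈{9}] r4c2 has the single candidate 9, so r4c2=9.
Step 25. [r2c9∈{7}] r2c9 is down to just 7 ⇒ r2c9=7.
Step 26. [r1c7∈{5}] nothing but 5 survives at r1c7 ⇒ r1c7=5.
Step 27. [r6c8∈{1}] only 1 remains possible at r6c8, so r6c8=1.
Step 28. [r6c9∈{6}] r6c9 has the single candidate 6. So r6c9=6.
Step 29. [r1c4∈{9}] nothing but 9 survives at r1c4 ⇒ r1c4=9.
Step 30. [r5c7∈{2}] only 2 remains possible at r5c7 ⇒ r5c7=2.
Step 31. [r8c1∈{3}] only 3 remains possible at r8c1 ⇒ r8c1=3.
Step 32. [r5c4∈{7}] nothing but 7 survives at r5c4. So r5c4=7.
Step 33. [r7c5∈{8}] nothing but 8 survives at r7c5, so r7c5=8.
Step 34. [r9c7∈{8}] r9c7 is down to just 8 ⇒ r9c7=8.
Step 35. [r7c4∈{6}] only 6 remains possible at r7c4. So r7c4=6.
Step 36. [r8c4∈{4}] only 4 remains possible at r8c4, so r8c4=4.
Step 37. [r6c2∈{7}] r6c2's peers cover all but 7 ⇒ r6c2=7.
Step 38. [r4c9∈{3}] r4c9 has the single candidate 3. So r4c9=3.
Step 39. [r3c7∈{1}] r3c7 is down to just 1. So r3c7=1.
Step 40. [r2c1∈{4}] r2c1 has the single candidate 4 ⇒ r2c1=4.
Step 41. [r2c8∈{2}] r2c8's peers cover all but 2, so r2c8=2.
Step 42. [r2c2∈{5}] r2c2 has the single candidate 5. So r2c2=5.
Step 43. [r9c6∈{1}] r9c6's peers cover all but 1, so r9c6=1.
Step 44. [r2c3∈{8}] r2c3 has the single candidate 8, so r2c3=8.

Answer: 1 3 7 9 4 2 5 6 8 / 4 5 8 1 3 6 9 2 7 / 2 6 9 8 7 5 1 3 4 / 6 9 2 5 1 4 7 8 3 / 8 1 4 7 6 3 2 9 5 / 5 7 3 2 9 8 4 1 6 / 9 2 5 6 8 7 3 4 1 / 3 8 1 4 5 9 6 7 2 / 7 4 6 3 2 1 8 5 9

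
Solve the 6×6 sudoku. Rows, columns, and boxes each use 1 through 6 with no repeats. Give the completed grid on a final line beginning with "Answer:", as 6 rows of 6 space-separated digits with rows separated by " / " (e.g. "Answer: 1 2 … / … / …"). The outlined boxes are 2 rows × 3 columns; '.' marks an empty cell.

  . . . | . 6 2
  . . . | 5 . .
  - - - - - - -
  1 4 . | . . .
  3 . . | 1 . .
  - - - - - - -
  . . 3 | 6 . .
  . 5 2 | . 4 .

Step 1. [r1c4∈{3,4}] in col 4, 4 fits only at r1c4. So r1c4=4.
Step 2. [r6c6∈{1,3}] row 6 places 1 nowhere but r6c6. So r6c6=1.
Step 3. [r4c2∈{2,6}] r4c2 is the only open cell in box 3 admitting 2, so r4c2=2.
Step 4. [r4c5∈{5}] r4c5's peers cover all but 5, so r4c5=5.
Step 5. [r2c2∈{1,3,6}] 6 has one home in col 2: r2c2 ⇒ r2c2=6.
Step 6. [r3c3∈{5,6}] 5 has one home in row 3: r3c3. So r3c3=5.
Step 7. [r3c4∈{2,3}] across col 4, 2 lands solely at r3c4, so r3c4=2.
Step 8. [r2c5∈{1,3}] in col 5, 1 fits only at r2c5. So r2c5=1.
Step 9. [r3c6∈{3,6}] across row 3, 6 lands solely at r3c6 ⇒ r3c6=6.
Step 10. [r5c1∈{4}] r5c1 is down to just 4. So r5c1=4.
Step 11. [r1c2∈{1,3}] across row 1, 3 lands solely at r1c2 ⇒ r1c2=3.
Step 12. [r6c4∈{3}] r6c4 is down to just 3. So r6c4=3.
Step 13. [r1c3∈{1}] r1c3 has the single candidate 1, so r1c3=1.
Step 14. [r6c1∈{6}] nothing but 6 survives at r6c1. So r6c1=6.
Step 15. [r4c3∈{6}] r4c3's peers cover all but 6, so r4c3=6.
Step 16. [r2c6∈{3}] only 3 remains possible at r2c6 ⇒ r2c6=3.
Step 17. [r5c5∈{2}] nothing but 2 survives at r5c5 ⇒ r5c5=2.
Step 18. [r2c3∈{4}] r2c3 has the single candidate 4 ⇒ r2c3=4.
Step 19. [r2c1∈{2}] r2c1 has the single candidate 2, so r2c1=2.
Step 20. [r5c6∈{5}] r5c6's peers cover all but 5 ⇒ r5c6=5.
Step 21. [r5c2∈{1}] nothing but 1 survives at r5c2. So r5c2=1.
Step 22. [r3c5∈{3}] nothing but 3 survives at r3c5. So r3c5=3.
Step 23. [r1c1∈{5}] r1c1 has the single candidate 5, so r1c1=5.
Step 24. [r4c6∈{4}] only 4 remains possible at r4c6, so r4c6=4.

Answer: 5 3 1 4 6 2 / 2 6 4 5 1 3 / 1 4 5 2 3 6 / 3 2 6 1 5 4 / 4 1 3 6 2 5 / 6 5 2 3 4 1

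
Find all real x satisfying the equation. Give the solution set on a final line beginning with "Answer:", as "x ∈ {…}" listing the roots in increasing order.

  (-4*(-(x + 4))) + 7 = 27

Step 1. [(-4*(-(x + 4))) + 7 = 27] +7 is outermost — subtract 7 both sides, so sub: -4*(-(x + 4)) = 20.
Step 2. [-4*(-(x + 4)) = 20] divide by the outer -4 ⇒ div: -(x + 4) = -5.
Step 3. [-(x + 4) = -5] flip signs both sides. So neg: x + 4 = 5.
Step 4. [x + 4 = 5] the outer +4 inverts by subtracting 4. So sub: x = 1.

Answer: x ∈ {1}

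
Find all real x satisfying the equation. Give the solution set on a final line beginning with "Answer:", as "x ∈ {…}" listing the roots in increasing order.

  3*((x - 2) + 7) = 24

Step 1. [3*((x - 2) + 7) = 24] divide by the outer 3. So div: (x - 2) + 7 = 8.
Step 2. [(x - 2) + 7 = 8] peel the +7: subtract 7 from each side ⇒ sub: x - 2 = 1.
Step 3. [x - 2 = 1] the outer -2 inverts by adding 2. So sub: x = 3.

Answer: x ∈ {3}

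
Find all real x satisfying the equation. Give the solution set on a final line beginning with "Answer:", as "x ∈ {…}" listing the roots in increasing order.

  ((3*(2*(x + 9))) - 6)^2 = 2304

Step 1. [((3*(2*(x + 9))) - 6)^2 = 2304] LHS squared, RHS 2304 ≥ 0: apply √ (±) ⇒ sqrt: (3*(2*(x + 9))) - 6 = 48 or -48.
Step 2. [(3*(2*(x + 9))) - 6 = 48 or -48] peel the -6: add 6 from each side, so sub: 3*(2*(x + 9)) = 54 or -42.
Step 3. [3*(2*(x + 9)) = 54 or -42] 3·(inner) — divide through by 3. So div: 2*(x + 9) = 18 or -14.
Step 4. [2*(x + 9) = 18 or -14] divide by the outer 2, so div: x + 9 = 9 or -7.
Step 5. [x + 9 = 9 or -7] peel the +9: subtract 9 from each side. So sub: x = 0 or -16.

Answer: x ∈ {-16, 0}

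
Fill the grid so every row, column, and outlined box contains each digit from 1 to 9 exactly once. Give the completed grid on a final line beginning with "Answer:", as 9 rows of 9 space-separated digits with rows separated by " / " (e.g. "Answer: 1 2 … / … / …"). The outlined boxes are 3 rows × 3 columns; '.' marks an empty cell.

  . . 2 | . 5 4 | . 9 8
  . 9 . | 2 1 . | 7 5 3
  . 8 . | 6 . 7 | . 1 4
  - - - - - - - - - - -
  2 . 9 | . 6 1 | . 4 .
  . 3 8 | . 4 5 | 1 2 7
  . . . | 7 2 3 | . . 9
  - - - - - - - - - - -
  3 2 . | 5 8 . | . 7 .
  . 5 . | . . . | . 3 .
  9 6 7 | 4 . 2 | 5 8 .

Step 1. [r1c7∈{6}] r1c7 is down to just 6. So r1c7=6.
Step 2. [r8c4∈{1,9}] col 4 places 1 nowhere but r8c4, so r8c4=1.
Step 3. [r8c3∈{4}] only 4 remains possible at r8c3 ⇒ r8c3=4.
Step 4. [r5c1∈{6}] nothing but 6 survives at r5c1 ⇒ r5c1=6.
Step 5. [r3c5∈{3,9}] r3c5 is the only open cell in row 3 admitting 9, so r3c5=9.
Step 6. [r6c2∈{1,4}] col 2 places 4 nowhere but r6c2. So r6c2=4.
Step 7. [r7c3∈{1}] r7c3 has the single candidate 1. So r7c3=1.
Step 8. [r3c1∈{5}] r3c1 has the single candidate 5 ⇒ r3c1=5.
Step 9. [r1c2∈{1,7}] in col 2, 1 fits only at r1c2 ⇒ r1c2=1.
Step 10. [r8c9∈{2,6}] across col 9, 2 lands solely at r8c9. So r8c9=2.
Step 11. [r8c6∈{6,9}] in row 8, 6 fits only at r8c6. So r8c6=6.
Step 12. [r4c4∈{8}] r4c4 is down to just 8, so r4c4=8.
Step 13. [r8c7∈{9}] r8c7 is down to just 9. So r8c7=9.
Step 14. [r4c2∈{7}] r4c2's peers cover all but 7 ⇒ r4c2=7.
Step 15. [r3c3∈{3}] r3c3 has the single candidate 3 ⇒ r3c3=3.
Step 16. [r2c3∈{6}] only 6 remains possible at r2c3. So r2c3=6.
Step 17. [r6c1∈{1}] nothing but 1 survives at r6c1 ⇒ r6c1=1.
Step 18. [r8c1∈{8}] only 8 remains possible at r8c1 ⇒ r8c1=8.
Step 19. [r9c9∈{1}] only 1 remains possible at r9c9, so r9c9=1.
Step 20. [r2c1∈{4}] r2c1 is down to just 4, so r2c1=4.
Step 21. [r3c7∈{2}] r3c7 has the single candidate 2, so r3c7=2.
Step 22. [r1c4∈{3}] r1c4 is down to just 3. So r1c4=3.
Step 23. [r6c3∈{5}] nothing but 5 survives at r6c3. So r6c3=5.
Step 24. [r7c6∈{9}] r7c6 is down to just 9. So r7c6=9.
Step 25. [r6c8∈{6}] nothing but 6 survives at r6c8 ⇒ r6c8=6.
Step 26. [r9c5∈{3}] r9c5's peers cover all but 3. So r9c5=3.
Step 27. [r2c6∈{8}] r2c6's peers cover all but 8 ⇒ r2c6=8.
Step 28. [r7c7∈{4}] nothing but 4 survives at r7c7. So r7c7=4.
Step 29. [r7c9∈{6}] nothing but 6 survives at r7c9. So r7c9=6.
Step 30. [r5c4∈{9}] r5c4 has the single candidate 9 ⇒ r5c4=9.
Step 31. [r8c5∈{7}] r8c5's peers cover all but 7, so r8c5=7.
Step 32. [r4c9∈{5}] r4c9's peers cover all but 5 ⇒ r4c9=5.
Step 33. [r1c1∈{7}] r1c1 is down to just 7, so r1c1=7.
Step 34. [r4c7∈{3}] nothing but 3 survives at r4c7 ⇒ r4c7=3.
Step 35. [r6c7∈{8}] nothing but 8 survives at r6c7 ⇒ r6c7=8.

Answer: 7 1 2 3 5 4 6 9 8 / 4 9 6 2 1 8 7 5 3 / 5 8 3 6 9 7 2 1 4 / 2 7 9 8 6 1 3 4 5 / 6 3 8 9 4 5 1 2 7 / 1 4 5 7 2 3 8 6 9 / 3 2 1 5 8 9 4 7 6 / 8 5 4 1 7 6 9 3 2 / 9 6 7 4 3 2 5 8 1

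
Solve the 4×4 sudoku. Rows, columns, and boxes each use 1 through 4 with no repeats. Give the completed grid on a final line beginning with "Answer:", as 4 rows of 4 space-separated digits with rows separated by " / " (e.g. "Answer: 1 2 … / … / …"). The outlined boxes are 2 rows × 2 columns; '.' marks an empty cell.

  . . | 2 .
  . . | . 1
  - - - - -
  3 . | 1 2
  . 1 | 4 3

Step 1. [r2c2∈{2,3,4}] 2 has one home in col 2: r2c2 ⇒ r2c2=2.
Step 2. [r1c4∈{4}] r1c4 has the single candidate 4. So r1c4=4.
Step 3. [r1c2∈{3}] only 3 remains possible at r1c2 ⇒ r1c2=3.
Step 4. [r2c1∈{4}] r2c1 has the single candidate 4. So r2c1=4.
Step 5. [r1c1∈{1}] r1c1 is down to just 1, so r1c1=1.
Step 6. [r3c2∈{4}] only 4 remains possible at r3c2, so r3c2=4.
Step 7. [r2c3∈{3}] r2c3 has the single candidate 3. So r2c3=3.
Step 8. [r4c1∈{2}] r4c1's peers cover all but 2. So r4c1=2.

Answer: 1 3 2 4 / 4 2 3 1 / 3 4 1 2 / 2 1 4 3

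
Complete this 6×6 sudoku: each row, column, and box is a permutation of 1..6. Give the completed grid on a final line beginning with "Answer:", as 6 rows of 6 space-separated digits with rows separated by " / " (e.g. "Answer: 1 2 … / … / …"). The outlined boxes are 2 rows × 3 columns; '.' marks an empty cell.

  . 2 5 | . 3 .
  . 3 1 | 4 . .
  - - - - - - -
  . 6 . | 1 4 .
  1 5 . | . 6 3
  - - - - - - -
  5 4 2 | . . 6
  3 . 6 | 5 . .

Step 1. [r6c2∈{1}] r6c2 is down to just 1 ⇒ r6c2=1.
Step 2. [r6c5∈{2}] only 2 remains possible at r6c5. So r6c5=2.
Step 3. [r2c6∈{2,5}] 2 has one home in row 2: r2c6. So r2c6=2.
Step 4. [r1c1∈{4,6}] r1c1 is the only open cell in row 1 admitting 4, so r1c1=4.
Step 5. [r1c4∈{6}] r1c4's peers cover all but 6. So r1c4=6.
Step 6. [r2c1∈{6}] r2c1 has the single candidate 6. So r2c1=6.
Step 7. [r4c4∈{2}] only 2 remains possible at r4c4. So r4c4=2.
Step 8. [r1c6∈{1}] nothing but 1 survives at r1c6, so r1c6=1.
Step 9. [r5c4∈{3}] only 3 remains possible at r5c4. So r5c4=3.
Step 10. [r4c3∈{4}] only 4 remains possible at r4c3, so r4c3=4.
Step 11. [r6c6∈{4}] only 4 remains possible at r6c6 ⇒ r6c6=4.
Step 12. [r3c3∈{3}] nothing but 3 survives at r3c3, so r3c3=3.
Step 13. [r2c5∈{5}] nothing but 5 survives at r2c5, so r2c5=5.
Step 14. [r3c6∈{5}] r3c6's peers cover all but 5 ⇒ r3c6=5.
Step 15. [r3c1∈{2}] only 2 remains possible at r3c1 ⇒ r3c1=2.
Step 16. [r5c5∈{1}] only 1 remains possible at r5c5 ⇒ r5c5=1.

Answer: 4 2 5 6 3 1 / 6 3 1 4 5 2 / 2 6 3 1 4 5 / 1 5 4 2 6 3 / 5 4 2 3 1 6 / 3 1 6 5 2 4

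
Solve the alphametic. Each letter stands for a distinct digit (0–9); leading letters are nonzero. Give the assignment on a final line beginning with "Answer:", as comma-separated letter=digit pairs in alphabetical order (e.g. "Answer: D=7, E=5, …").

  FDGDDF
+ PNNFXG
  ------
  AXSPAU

Step 1. [col 1: F + G ≡ U (mod 10)] column 1 (F + G ≡ U (mod 10), carry-in 0) doesn't pin F yet; pick F=1 and continue. So F=1.
Step 2. [col 1: F + G ≡ U (mod 10)] column 1 (F + G ≡ U (mod 10), carry-in 0) doesn't pin G yet; pick G=9 and continue. So G=9.
Step 3. [col 1: F + G ≡ U (mod 10)] from column 1 (F=1, G=9, carry-in 0, digits 1,9 already taken and all letters distinct): U must equal 0, so U=0.
Step 4. [col 2: D + X ≡ A (mod 10)] several values work for X in column 2 (D + X ≡ A (mod 10), carry-in 1); try X=2 ⇒ X=2.
Step 5. [col 2: D + X ≡ A (mod 10)] several values work for A in column 2 (D + X ≡ A (mod 10), carry-in 1); try A=6. So A=6.
Step 6. [col 2: D + X ≡ A (mod 10)] from column 2 (X=2, A=6, carry-in 1, digits 0,1,2,6,9 already taken and all letters distinct): D must equal 3 ⇒ D=3.
Step 7. [col 3: D + F ≡ P (mod 10)] column 3: given D=3, F=1, carry-in 0, and digits 0,1,2,3,6,9 already taken and all letters distinct, D+F≡P (mod 10) forces P=4. So P=4.
Step 8. [col 4: G + N ≡ S (mod 10)] column 4: given G=9, carry-in 0, and digits 0,1,2,3,4,6,9 already taken and all letters distinct, G+N≡S (mod 10) forces N=8. So N=8.
Step 9. [col 4: G + N ≡ S (mod 10)] from column 4 (G=9, N=8, carry-in 0, digits 0,1,2,3,4,6,8,9 already taken and all letters distinct): S must equal 7 ⇒ S=7.

Answer: A=6, D=3, F=1, G=9, N=8, P=4, S=7, U=0, X=2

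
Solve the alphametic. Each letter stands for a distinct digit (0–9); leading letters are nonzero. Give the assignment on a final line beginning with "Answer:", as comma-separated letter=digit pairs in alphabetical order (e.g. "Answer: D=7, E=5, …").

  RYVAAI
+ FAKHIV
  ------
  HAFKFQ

Step 1. [col 1: I + V ≡ Q (mod 10)] column 1 (I + V ≡ Q (mod 10), carry-in 0) doesn't pin V yet; pick V=7 and continue ⇒ V=7.
Step 2. [col 1: I + V ≡ Q (mod 10)] column 1 (I + V ≡ Q (mod 10), carry-in 0) doesn't pin Q yet; pick Q=1 and continue. So Q=1.
Step 3. [col 1: I + V ≡ Q (mod 10)] from column 1 (V=7, Q=1, carry-in 0, digits 1,7 already taken and all letters distinct): I must equal 4. So I=4.
Step 4. [col 2: A + I ≡ F (mod 10)] column 2 (A + I ≡ F (mod 10), carry-in 1) doesn't pin F yet; pick F=3 and continue, so F=3.
Step 5. [col 2: A + I ≡ F (mod 10)] column 2: given I=4, F=3, carry-in 1, and digits 1,3,4,7 already taken and all letters distinct, A+I≡F (mod 10) forces A=8. So A=8.
Step 6. [col 3: A + H ≡ K (mod 10)] several values work for K in column 3 (A + H ≡ K (mod 10), carry-in 1); try K=5, so K=5.
Step 7. [col 3: A + H ≡ K (mod 10)] in column 3 we have A+H≡K with carry-in 1; given A=8, K=5 and digits 1,3,4,5,7,8 already taken and all letters distinct, that pins H to 6. So H=6.
Step 8. [col 5: Y + A ≡ A (mod 10)] in column 5 we have Y+A≡A with carry-in 1; given A=8 and digits 1,3,4,5,6,7,8 already taken and all letters distinct, that pins Y to 9 ⇒ Y=9.
Step 9. [col 6: R + F ≡ H (mod 10)] column 6 reads R+F+carry(1)=H with F=3, H=6; with digits 1,3,4,5,6,7,8,9 already taken and all letters distinct, the only value for R is 2, so R=2.

Answer: A=8, F=3, H=6, I=4, K=5, Q=1, R=2, V=7, Y=9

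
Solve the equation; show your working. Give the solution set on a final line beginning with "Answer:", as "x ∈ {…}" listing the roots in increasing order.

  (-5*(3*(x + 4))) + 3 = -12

Step 1. [(-5*(3*(x + 4))) + 3 = -12] +3 is outermost — subtract 3 both sides ⇒ sub: -5*(3*(x + 4)) = -15.
Step 2. [-5*(3*(x + 4)) = -15] leading coefficient -5: divide by -5. So div: 3*(x + 4) = 3.
Step 3. [3*(x + 4) = 3] divide by the outer 3. So div: x + 4 = 1.
Step 4. [x + 4 = 1] subtract 4: x sits inside (… + 4) ⇒ sub: x = -3.

Answer: x ∈ {-3}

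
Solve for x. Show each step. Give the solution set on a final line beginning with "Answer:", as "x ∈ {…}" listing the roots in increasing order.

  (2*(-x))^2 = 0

Step 1. [(2*(-x))^2 = 0] LHS squared, RHS 0 ≥ 0: apply √ (±). So sqrt: 2*(-x) = 0.
Step 2. [2*(-x) = 0] divide by the outer 2. So div: -x = 0.
Step 3. [-x = 0] leading − — multiply by −1, so neg: x = 0.

Answer: x ∈ {0}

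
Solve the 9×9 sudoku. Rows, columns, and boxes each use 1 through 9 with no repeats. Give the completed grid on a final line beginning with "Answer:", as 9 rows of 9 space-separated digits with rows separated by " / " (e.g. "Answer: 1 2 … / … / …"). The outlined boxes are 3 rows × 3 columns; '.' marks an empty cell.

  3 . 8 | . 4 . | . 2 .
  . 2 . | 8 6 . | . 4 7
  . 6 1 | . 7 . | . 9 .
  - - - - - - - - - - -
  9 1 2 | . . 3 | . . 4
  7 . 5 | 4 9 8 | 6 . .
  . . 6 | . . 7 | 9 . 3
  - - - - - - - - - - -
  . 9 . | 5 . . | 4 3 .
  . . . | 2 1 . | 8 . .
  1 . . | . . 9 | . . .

Step 1. [r9c4∈{3,6,7}] 7 has one home in col 4: r9c4 ⇒ r9c4=7.
Step 2. [r1c9∈{1,5,6}] in row 1, 6 fits only at r1c9 ⇒ r1c9=6.
Step 3. [r2c1∈{5}] nothing but 5 survives at r2c1 ⇒ r2c1=5.
Step 4. [r8c8∈{5,6,7}] across box 9, 7 lands solely at r8c8. So r8c8=7.
Step 5. [r8c6∈{4,6}] 4 has one home in col 6: r8c6, so r8c6=4.
Step 6. [r2c6∈{1}] only 1 remains possible at r2c6, so r2c6=1.
Step 7. [r4c5∈{5}] only 5 remains possible at r4c5. So r4c5=5.
Step 8. [r5c9∈{1,2}] row 5 places 2 nowhere but r5c9. So r5c9=2.
Step 9. [r9c9∈{5}] r9c9 has the single candidate 5 ⇒ r9c9=5.
Step 10. [r8c3∈{3}] nothing but 3 survives at r8c3. So r8c3=3.
Step 11. [r7c5∈{8}] only 8 remains possible at r7c5, so r7c5=8.
Step 12. [r6c1∈{4,8}] in col 1, 8 fits only at r6c1. So r6c1=8.
Step 13. [r1c6∈{5}] only 5 remains possible at r1c6 ⇒ r1c6=5.
Step 14. [r9c3∈{4}] nothing but 4 survives at r9c3 ⇒ r9c3=4.
Step 15. [r7c1∈{2,6}] 2 has one home in row 7: r7c1 ⇒ r7c1=2.
Step 16. [r3c7∈{3,5}] 5 has one home in row 3: r3c7, so r3c7=5.
Step 17. [r6c8∈{1,5}] in row 6, 5 fits only at r6c8, so r6c8=5.
Step 18. [r6c5∈{2}] nothing but 2 survives at r6c5 ⇒ r6c5=2.
Step 19. [r9c5∈{3}] r9c5's peers cover all but 3 ⇒ r9c5=3.
Step 20. [r5c8∈{1}] r5c8 has the single candidate 1. So r5c8=1.
Step 21. [r4c4∈{6}] r4c4's peers cover all but 6 ⇒ r4c4=6.
Step 22. [r4c7∈{7}] r4c7's peers cover all but 7, so r4c7=7.
Step 23. [r4c8∈{8}] nothing but 8 survives at r4c8. So r4c8=8.
Step 24. [r3c6∈{2}] only 2 remains possible at r3c6. So r3c6=2.
Step 25. [r7c3∈{7}] r7c3's peers cover all but 7. So r7c3=7.
Step 26. [r9c8∈{6}] r9c8 is down to just 6 ⇒ r9c8=6.
Step 27. [r7c6∈{6}] r7c6's peers cover all but 6. So r7c6=6.
Step 28. [r8c2∈{5}] r8c2 is down to just 5. So r8c2=5.
Step 29. [r8c1∈{6}] r8c1's peers cover all but 6. So r8c1=6.
Step 30. [r6c2∈{4}] r6c2's peers cover all but 4 ⇒ r6c2=4.
Step 31. [r2c7∈{3}] only 3 remains possible at r2c7 ⇒ r2c7=3.
Step 32. [r8c9∈{9}] r8c9 is down to just 9. So r8c9=9.
Step 33. [r5c2∈{3}] r5c2's peers cover all but 3 ⇒ r5c2=3.
Step 34. [r3c9∈{8}] nothing but 8 survives at r3c9 ⇒ r3c9=8.
Step 35. [r9c7∈{2}] only 2 remains possible at r9c7 ⇒ r9c7=2.
Step 36. [r1c4∈{9}] r1c4 is down to just 9. So r1c4=9.
Step 37. [r6c4∈{1}] only 1 remains possible at r6c4. So r6c4=1.
Step 38. [r9c2∈{8}] r9c2 is down to just 8, so r9c2=8.
Step 39. [r1c7∈{1}] nothing but 1 survives at r1c7 ⇒ r1c7=1.
Step 40. [r7c9∈{1}] r7c9's peers cover all but 1, so r7c9=1.
Step 41. [r1c2∈{7}] r1c2 is down to just 7 ⇒ r1c2=7.
Step 42. [r3c4∈{3}] only 3 remains possible at r3c4 ⇒ r3c4=3.
Step 43. [r2c3∈{9}] only 9 remains possible at r2c3 ⇒ r2c3=9.
Step 44. [r3c1∈{4}] r3c1 has the single candidate 4, so r3c1=4.

Answer: 3 7 8 9 4 5 1 2 6 / 5 2 9 8 6 1 3 4 7 / 4 6 1 3 7 2 5 9 8 / 9 1 2 6 5 3 7 8 4 / 7 3 5 4 9 8 6 1 2 / 8 4 6 1 2 7 9 5 3 / 2 9 7 5 8 6 4 3 1 / 6 5 3 2 1 4 8 7 9 / 1 8 4 7 3 9 2 6 5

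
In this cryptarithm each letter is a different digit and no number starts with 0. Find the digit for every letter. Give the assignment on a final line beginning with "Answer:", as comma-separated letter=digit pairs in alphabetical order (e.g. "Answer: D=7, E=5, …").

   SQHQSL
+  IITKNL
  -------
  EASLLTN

Step 1. [E] the sum has 7 digits but both addends have 6; that extra leading digit E is the final carry, namely 1, so E=1.
Step 2. [col 1: L + L ≡ N (mod 10)] no forcing yet in column 1 (carry-in 0); L=3 is free and consistent — try it. So L=3.
Step 3. [col 1: L + L ≡ N (mod 10)] from column 1 (L=3, carry-in 0, digits 1,3 already taken and all letters distinct): N must equal 6. So N=6.
Step 4. [col 2: S + N ≡ T (mod 10)] S=8 is one option consistent with column 2 (S + N ≡ T (mod 10), carry-in 0) — take it. So S=8.
Step 5. [col 2: S + N ≡ T (mod 10)] in column 2 we have S+N≡T with carry-in 0; given S=8, N=6 and digits 1,3,6,8 already taken and all letters distinct, that pins T to 4 ⇒ T=4.
Step 6. [col 3: Q + K ≡ L (mod 10)] several values work for K in column 3 (Q + K ≡ L (mod 10), carry-in 1); try K=2. So K=2.
Step 7. [col 3: Q + K ≡ L (mod 10)] in column 3 we have Q+K≡L with carry-in 1; given K=2, L=3 and digits 1,2,3,4,6,8 already taken and all letters distinct, that pins Q to 0, so Q=0.
Step 8. [col 4: H + T ≡ L (mod 10)] column 4: given T=4, L=3, carry-in 0, and digits 0,1,2,3,4,6,8 already taken and all letters distinct, H+T≡L (mod 10) forces H=9. So H=9.
Step 9. [col 5: Q + I ≡ S (mod 10)] in column 5 we have Q+I≡S with carry-in 1; given Q=0, S=8 and digits 0,1,2,3,4,6,8,9 already taken and all letters distinct, that pins I to 7, so I=7.
Step 10. [col 6: S + I ≡ A (mod 10)] in column 6 we have S+I≡A with carry-in 0; given S=8, I=7 and digits 0,1,2,3,4,6,7,8,9 already taken and all letters distinct, that pins A to 5. So A=5.

Answer: A=5, E=1, H=9, I=7, K=2, L=3, N=6, Q=0, S=8, T=4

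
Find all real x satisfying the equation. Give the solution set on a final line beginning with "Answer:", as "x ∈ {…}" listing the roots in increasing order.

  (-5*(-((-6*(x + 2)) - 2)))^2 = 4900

Step 1. [(-5*(-((-6*(x + 2)) - 2)))^2 = 4900] √ both sides: 4900 ≥ 0 gives two branches. So sqrt: -5*(-((-6*(x + 2)) - 2)) = 70 or -70.
Step 2. [-5*(-((-6*(x + 2)) - 2)) = 70 or -70] -5·(inner) — divide through by -5, so div: -((-6*(x + 2)) - 2) = -14 or 14.
Step 3. [-((-6*(x + 2)) - 2) = -14 or 14] LHS negated; negate both sides. So neg: (-6*(x + 2)) - 2 = 14 or -14.
Step 4. [(-6*(x + 2)) - 2 = 14 or -14] add 2: x sits inside (… - 2), so sub: -6*(x + 2) = 16 or -12.
Step 5. [-6*(x + 2) = 16 or -12] -6·(inner) — divide through by -6 ⇒ div: x + 2 = -8/3 or 2.
Step 6. [x + 2 = -8/3 or 2] the outer +2 inverts by subtracting 2 ⇒ sub: x = -14/3 or 0.

Answer: x ∈ {-14/3, 0}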